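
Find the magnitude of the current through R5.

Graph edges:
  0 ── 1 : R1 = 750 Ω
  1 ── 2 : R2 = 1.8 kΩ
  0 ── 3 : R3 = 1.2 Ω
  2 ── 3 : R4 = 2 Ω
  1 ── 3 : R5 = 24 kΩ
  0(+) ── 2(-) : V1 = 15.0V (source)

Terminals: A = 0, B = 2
Nodal analysis, taking node 2 as the 0 V reference.
Source V1 fixes V_0 = 15 V.
KCL at each unknown node (sum of currents leaving = 0; resistances in Ω):
  Node 1: (V_1 - 15)/750 + (V_1 - 0)/1800 + (V_1 - V_3)/24000 = 0
  Node 3: (V_3 - 15)/1.2 + (V_3 - 0)/2 + (V_3 - V_1)/24000 = 0
Collecting terms (coefficients in siemens):
  0.001931·V_1 - 0.00004167·V_3 = 0.02
  1.333·V_3 - 0.00004167·V_1 = 12.5
Determinant D = (0.001931)(1.333) - (-0.00004167)(-0.00004167) = 0.002574
V_1 = [(0.02)(1.333) - (-0.00004167)(12.5)]/D = 10.56 V
V_3 = [(0.001931)(12.5) - (0.02)(-0.00004167)]/D = 9.375 V
I_R5 = (V_1 - V_3)/R5 = (10.56 - 9.375)/24000 = 0.00004946 A
|I_R5| = 0.00004946 A

Final answer: |I_R5| = 4.946e-05 A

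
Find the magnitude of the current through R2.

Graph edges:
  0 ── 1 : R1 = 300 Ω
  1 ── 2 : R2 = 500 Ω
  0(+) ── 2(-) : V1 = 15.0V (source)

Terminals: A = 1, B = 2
Nodal analysis, taking node 2 as the 0 V reference.
Source V1 fixes V_0 = 15 V.
KCL at each unknown node (sum of currents leaving = 0; resistances in Ω):
  Node 1: (V_1 - 15)/300 + (V_1 - 0)/500 = 0
Collecting terms: 0.005333 × V_1 = 0.05  =>  V_1 = 9.375 V
I_R2 = (V_1 - V_2)/R2 = (9.375 - 0)/500 = 0.01875 A
|I_R2| = 0.01875 A

Final answer: |I_R2| = 0.01875 A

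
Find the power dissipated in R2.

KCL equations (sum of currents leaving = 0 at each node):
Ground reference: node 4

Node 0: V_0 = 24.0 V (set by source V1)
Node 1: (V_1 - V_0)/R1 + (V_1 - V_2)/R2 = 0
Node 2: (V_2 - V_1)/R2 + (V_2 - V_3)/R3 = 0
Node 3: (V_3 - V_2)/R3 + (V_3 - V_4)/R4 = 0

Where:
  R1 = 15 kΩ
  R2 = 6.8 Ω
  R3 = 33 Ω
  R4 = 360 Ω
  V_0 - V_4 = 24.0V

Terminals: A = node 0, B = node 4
Nodal analysis, taking node 4 as the 0 V reference.
Source V1 fixes V_0 = 24 V.
KCL at each unknown node (sum of currents leaving = 0; resistances in Ω):
  Node 1: (V_1 - 24)/15000 + (V_1 - V_2)/6.8 = 0
  Node 2: (V_2 - V_1)/6.8 + (V_2 - V_3)/33 = 0
  Node 3: (V_3 - V_2)/33 + (V_3 - 0)/360 = 0
Collecting terms (coefficients in siemens):
  0.1471·V_1 - 0.1471·V_2 = 0.0016
  0.1774·V_2 - 0.1471·V_1 - 0.0303·V_3 = 0
  0.03308·V_3 - 0.0303·V_2 = 0
Solving these 3 simultaneous equations (Gaussian elimination) gives:
  V_1 = 0.6231 V, V_2 = 0.6125 V, V_3 = 0.561 V
I_R2 = (V_1 - V_2)/R2 = (0.6231 - 0.6125)/6.8 = 0.001558 A
P_R2 = I_R2² × R2 = (0.001558)² × 6.8 = 0.00001652 W

Final answer: 1.652e-05 W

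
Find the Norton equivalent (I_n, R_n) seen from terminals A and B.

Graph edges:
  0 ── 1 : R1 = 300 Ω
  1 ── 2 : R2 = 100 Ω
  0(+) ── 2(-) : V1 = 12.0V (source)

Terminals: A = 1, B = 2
Find the Thévenin equivalent first; then I_n = V_th/R_th and R_n = R_th.
Step 1 — V_th is the open-circuit voltage V_A - V_B (nothing connected across the terminals).
Nodal analysis, taking node 2 as the 0 V reference.
Source V1 fixes V_0 = 12 V.
KCL at each unknown node (sum of currents leaving = 0; resistances in Ω):
  Node 1: (V_1 - 12)/300 + (V_1 - 0)/100 = 0
Collecting terms: 0.01333 × V_1 = 0.04  =>  V_1 = 3 V
V_th = V_1 - V_2 = 3 - 0 = 3 V
Step 2 — R_th: zero the source — replace V1 by a short circuit (node 2 merges into node 0) — and find the resistance seen between A (node 1) and B (node 0).
Reduce the network between node 1 (A) and node 0 (B) by series/parallel combination:
  Rp1 = R1 ‖ R2 (parallel, both between nodes 0 and 1) = 1/(1/300 + 1/100) = 75 Ω
R_th = 75 Ω
I_n = V_th/R_th = 3/75 = 0.04 A, and R_n = R_th = 75 Ω

Final answer: I_n = 0.04 A, R_n = 75 Ω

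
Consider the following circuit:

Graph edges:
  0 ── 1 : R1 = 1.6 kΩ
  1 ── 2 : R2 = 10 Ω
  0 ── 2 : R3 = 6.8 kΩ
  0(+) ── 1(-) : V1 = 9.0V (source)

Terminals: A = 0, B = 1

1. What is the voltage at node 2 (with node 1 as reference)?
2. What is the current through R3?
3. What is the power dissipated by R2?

Nodal analysis, taking node 1 as the 0 V reference.
Source V1 fixes V_0 = 9 V.
KCL at each unknown node (sum of currents leaving = 0; resistances in Ω):
  Node 2: (V_2 - 0)/10 + (V_2 - 9)/6800 = 0
Collecting terms: 0.1001 × V_2 = 0.001324  =>  V_2 = 0.01322 V
Part 1:
  Read off the nodal solution: V_2 = 0.01322 V
Part 2:
  I_R3 = (V_0 - V_2)/R3 = (9 - 0.01322)/6800 = 0.001322 A
  Magnitude: I_R3 = 0.001322 A
Part 3:
  I_R2 = (V_1 - V_2)/R2 = (0 - 0.01322)/10 = -0.001322 A
  P_R2 = I_R2² × R2 = (-0.001322)² × 10 = 0.00001747 W

Final answers:
1. V_2 = 0.01322 V
2. I_R3 = 0.001322 A
3. P_R2 = 1.747e-05 W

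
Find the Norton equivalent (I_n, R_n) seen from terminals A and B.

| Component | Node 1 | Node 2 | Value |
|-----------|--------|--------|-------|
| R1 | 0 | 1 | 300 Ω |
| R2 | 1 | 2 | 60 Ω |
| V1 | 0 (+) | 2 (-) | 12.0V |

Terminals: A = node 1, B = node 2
Find the Thévenin equivalent first; then I_n = V_th/R_th and R_n = R_th.
Step 1 — V_th is the open-circuit voltage V_A - V_B (nothing connected across the terminals).
Nodal analysis, taking node 2 as the 0 V reference.
Source V1 fixes V_0 = 12 V.
KCL at each unknown node (sum of currents leaving = 0; resistances in Ω):
  Node 1: (V_1 - 12)/300 + (V_1 - 0)/60 = 0
Collecting terms: 0.02 × V_1 = 0.04  =>  V_1 = 2 V
V_th = V_1 - V_2 = 2 - 0 = 2 V
Step 2 — R_th: zero the source — replace V1 by a short circuit (node 2 merges into node 0) — and find the resistance seen between A (node 1) and B (node 0).
Reduce the network between node 1 (A) and node 0 (B) by series/parallel combination:
  Rp1 = R1 ‖ R2 (parallel, both between nodes 0 and 1) = 1/(1/300 + 1/60) = 50 Ω
R_th = 50 Ω
I_n = V_th/R_th = 2/50 = 0.04 A, and R_n = R_th = 50 Ω

Final answer: I_n = 0.04 A, R_n = 50 Ω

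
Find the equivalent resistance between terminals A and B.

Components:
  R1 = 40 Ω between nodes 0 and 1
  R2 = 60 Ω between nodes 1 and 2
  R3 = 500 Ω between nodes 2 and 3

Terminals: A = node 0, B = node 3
Reduce the network between node 0 (A) and node 3 (B) by series/parallel combination:
  Rs1 = R1 + R2 (series, joined only at node 1) = 40 + 60 = 100 Ω
  Rs2 = R3 + Rs1 (series, joined only at node 2) = 500 + 100 = 600 Ω
R_eq = 600 Ω

Final answer: 600 Ω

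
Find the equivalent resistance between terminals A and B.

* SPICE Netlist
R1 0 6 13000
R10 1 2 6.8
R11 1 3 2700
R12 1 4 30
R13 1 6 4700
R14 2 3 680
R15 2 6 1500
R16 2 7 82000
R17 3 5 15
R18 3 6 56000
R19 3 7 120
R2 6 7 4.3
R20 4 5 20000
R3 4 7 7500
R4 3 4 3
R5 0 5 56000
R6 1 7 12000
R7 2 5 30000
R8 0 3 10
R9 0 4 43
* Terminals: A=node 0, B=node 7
The network is not a plain series/parallel combination. Inject a 1 A test current into terminal A (node 0) and return it from terminal B (node 7); then R_eq = V_A / (1 A).
Nodal analysis, taking node 7 as the 0 V reference.
Current source I_test pushes 1 A into node 0 and draws it out of node 7.
KCL at each unknown node (sum of currents leaving = 0; resistances in Ω):
  Node 0: (V_0 - V_6)/13000 + (V_0 - V_5)/56000 + (V_0 - V_3)/10 + (V_0 - V_4)/43 - 1 = 0
  Node 1: (V_1 - 0)/12000 + (V_1 - V_2)/6.8 + (V_1 - V_3)/2700 + (V_1 - V_4)/30 + (V_1 - V_6)/4700 = 0
  Node 2: (V_2 - V_1)/6.8 + (V_2 - V_5)/30000 + (V_2 - V_3)/680 + (V_2 - V_6)/1500 + (V_2 - 0)/82000 = 0
  Node 3: (V_3 - V_0)/10 + (V_3 - V_1)/2700 + (V_3 - V_2)/680 + (V_3 - V_4)/3 + (V_3 - V_5)/15 + (V_3 - V_6)/56000 + (V_3 - 0)/120 = 0
  Node 4: (V_4 - V_0)/43 + (V_4 - V_1)/30 + (V_4 - V_3)/3 + (V_4 - 0)/7500 + (V_4 - V_5)/20000 = 0
  Node 5: (V_5 - V_0)/56000 + (V_5 - V_2)/30000 + (V_5 - V_3)/15 + (V_5 - V_4)/20000 = 0
  Node 6: (V_6 - V_0)/13000 + (V_6 - V_1)/4700 + (V_6 - V_2)/1500 + (V_6 - V_3)/56000 + (V_6 - 0)/4.3 = 0
Collecting terms (coefficients in siemens):
  0.1234·V_0 - 0.1·V_3 - 0.02326·V_4 - 0.00001786·V_5 - 0.00007692·V_6 = 1
  0.1811·V_1 - 0.1471·V_2 - 0.0003704·V_3 - 0.03333·V_4 - 0.0002128·V_6 = 0
  0.1492·V_2 - 0.1471·V_1 - 0.001471·V_3 - 0.00003333·V_5 - 0.0006667·V_6 = 0
  0.5102·V_3 - 0.1·V_0 - 0.0003704·V_1 - 0.001471·V_2 - 0.3333·V_4 - 0.06667·V_5 - 0.00001786·V_6 = 0
  0.3901·V_4 - 0.02326·V_0 - 0.03333·V_1 - 0.3333·V_3 - 0.00005·V_5 = 0
  0.06677·V_5 - 0.00001786·V_0 - 0.00003333·V_2 - 0.06667·V_3 - 0.00005·V_4 = 0
  0.2335·V_6 - 0.00007692·V_0 - 0.0002128·V_1 - 0.0006667·V_2 - 0.00001786·V_3 = 0
Solving these 7 simultaneous equations (Gaussian elimination) gives:
  V_0 = 113.2 V, V_1 = 102.5 V, V_2 = 102.1 V, V_3 = 105.1 V
  V_4 = 105.4 V, V_5 = 105.1 V, V_6 = 0.4302 V
R_eq = V_0 / 1 A = 113.2 Ω

Final answer: 113.2 Ω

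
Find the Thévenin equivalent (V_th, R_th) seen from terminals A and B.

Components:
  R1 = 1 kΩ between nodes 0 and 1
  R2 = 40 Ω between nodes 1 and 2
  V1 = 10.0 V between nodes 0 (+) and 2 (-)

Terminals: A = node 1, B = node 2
Step 1 — V_th is the open-circuit voltage V_A - V_B (nothing connected across the terminals).
Nodal analysis, taking node 2 as the 0 V reference.
Source V1 fixes V_0 = 10 V.
KCL at each unknown node (sum of currents leaving = 0; resistances in Ω):
  Node 1: (V_1 - 10)/1000 + (V_1 - 0)/40 = 0
Collecting terms: 0.026 × V_1 = 0.01  =>  V_1 = 0.3846 V
V_th = V_1 - V_2 = 0.3846 - 0 = 0.3846 V
Step 2 — R_th: zero the source — replace V1 by a short circuit (node 2 merges into node 0) — and find the resistance seen between A (node 1) and B (node 0).
Reduce the network between node 1 (A) and node 0 (B) by series/parallel combination:
  Rp1 = R1 ‖ R2 (parallel, both between nodes 0 and 1) = 1/(1/1000 + 1/40) = 38.46 Ω
R_th = 38.46 Ω

Final answer: V_th = 0.3846 V, R_th = 38.46 Ω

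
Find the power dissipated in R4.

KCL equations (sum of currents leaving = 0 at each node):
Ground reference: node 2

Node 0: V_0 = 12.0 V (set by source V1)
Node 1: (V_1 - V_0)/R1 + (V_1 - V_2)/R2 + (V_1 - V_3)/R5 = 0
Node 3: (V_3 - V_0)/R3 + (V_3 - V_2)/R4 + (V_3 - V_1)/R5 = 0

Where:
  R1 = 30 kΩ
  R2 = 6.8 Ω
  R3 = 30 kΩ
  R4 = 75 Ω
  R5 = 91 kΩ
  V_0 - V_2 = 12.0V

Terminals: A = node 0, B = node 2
Nodal analysis, taking node 2 as the 0 V reference.
Source V1 fixes V_0 = 12 V.
KCL at each unknown node (sum of currents leaving = 0; resistances in Ω):
  Node 1: (V_1 - 12)/30000 + (V_1 - 0)/6.8 + (V_1 - V_3)/91000 = 0
  Node 3: (V_3 - 12)/30000 + (V_3 - 0)/75 + (V_3 - V_1)/91000 = 0
Collecting terms (coefficients in siemens):
  0.1471·V_1 - 0.00001099·V_3 = 0.0004
  0.01338·V_3 - 0.00001099·V_1 = 0.0004
Determinant D = (0.1471)(0.01338) - (-0.00001099)(-0.00001099) = 0.001968
V_1 = [(0.0004)(0.01338) - (-0.00001099)(0.0004)]/D = 0.002721 V
V_3 = [(0.1471)(0.0004) - (0.0004)(-0.00001099)]/D = 0.0299 V
I_R4 = (V_2 - V_3)/R4 = (0 - 0.0299)/75 = -0.0003987 A
P_R4 = I_R4² × R4 = (-0.0003987)² × 75 = 0.00001192 W

Final answer: 1.192e-05 W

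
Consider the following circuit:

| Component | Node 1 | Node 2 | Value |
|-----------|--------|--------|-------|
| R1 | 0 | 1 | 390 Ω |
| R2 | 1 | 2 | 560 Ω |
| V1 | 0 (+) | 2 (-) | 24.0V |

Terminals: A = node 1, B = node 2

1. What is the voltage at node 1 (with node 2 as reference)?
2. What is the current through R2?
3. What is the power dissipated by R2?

Nodal analysis, taking node 2 as the 0 V reference.
Source V1 fixes V_0 = 24 V.
KCL at each unknown node (sum of currents leaving = 0; resistances in Ω):
  Node 1: (V_1 - 24)/390 + (V_1 - 0)/560 = 0
Collecting terms: 0.00435 × V_1 = 0.06154  =>  V_1 = 14.15 V
Part 1:
  Read off the nodal solution: V_1 = 14.15 V
Part 2:
  I_R2 = (V_1 - V_2)/R2 = (14.15 - 0)/560 = 0.02526 A
  Magnitude: I_R2 = 0.02526 A
Part 3:
  I_R2 = (V_1 - V_2)/R2 = (14.15 - 0)/560 = 0.02526 A
  P_R2 = I_R2² × R2 = (0.02526)² × 560 = 0.3574 W

Final answers:
1. V_1 = 14.15 V
2. I_R2 = 0.02526 A
3. P_R2 = 0.3574 W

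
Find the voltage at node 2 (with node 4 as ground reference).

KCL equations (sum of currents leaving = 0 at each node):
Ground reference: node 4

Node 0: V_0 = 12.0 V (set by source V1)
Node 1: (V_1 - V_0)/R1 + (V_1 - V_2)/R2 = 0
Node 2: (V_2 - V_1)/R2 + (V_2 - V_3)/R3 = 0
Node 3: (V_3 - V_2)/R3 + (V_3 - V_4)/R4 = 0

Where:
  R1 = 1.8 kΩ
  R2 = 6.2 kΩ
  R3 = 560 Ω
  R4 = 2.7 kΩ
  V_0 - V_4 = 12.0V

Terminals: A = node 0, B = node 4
Nodal analysis, taking node 4 as the 0 V reference.
Source V1 fixes V_0 = 12 V.
KCL at each unknown node (sum of currents leaving = 0; resistances in Ω):
  Node 1: (V_1 - 12)/1800 + (V_1 - V_2)/6200 = 0
  Node 2: (V_2 - V_1)/6200 + (V_2 - V_3)/560 = 0
  Node 3: (V_3 - V_2)/560 + (V_3 - 0)/2700 = 0
Collecting terms (coefficients in siemens):
  0.0007168·V_1 - 0.0001613·V_2 = 0.006667
  0.001947·V_2 - 0.0001613·V_1 - 0.001786·V_3 = 0
  0.002156·V_3 - 0.001786·V_2 = 0
Solving these 3 simultaneous equations (Gaussian elimination) gives:
  V_1 = 10.08 V, V_2 = 3.474 V, V_3 = 2.877 V
The requested potential is V_2 = 3.474 V.

Final answer: V_2 = 3.474 V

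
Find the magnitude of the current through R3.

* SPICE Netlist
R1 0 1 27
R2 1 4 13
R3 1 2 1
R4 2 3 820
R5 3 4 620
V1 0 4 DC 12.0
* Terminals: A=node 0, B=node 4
Nodal analysis, taking node 4 as the 0 V reference.
Source V1 fixes V_0 = 12 V.
KCL at each unknown node (sum of currents leaving = 0; resistances in Ω):
  Node 1: (V_1 - 12)/27 + (V_1 - 0)/13 + (V_1 - V_2)/1 = 0
  Node 2: (V_2 - V_1)/1 + (V_2 - V_3)/820 = 0
  Node 3: (V_3 - V_2)/820 + (V_3 - 0)/620 = 0
Collecting terms (coefficients in siemens):
  1.114·V_1 - 1·V_2 = 0.4444
  1.001·V_2 - 1·V_1 - 0.00122·V_3 = 0
  0.002832·V_3 - 0.00122·V_2 = 0
Solving these 3 simultaneous equations (Gaussian elimination) gives:
  V_1 = 3.876 V, V_2 = 3.874 V, V_3 = 1.668 V
I_R3 = (V_1 - V_2)/R3 = (3.876 - 3.874)/1 = 0.00269 A
|I_R3| = 0.00269 A

Final answer: |I_R3| = 0.00269 A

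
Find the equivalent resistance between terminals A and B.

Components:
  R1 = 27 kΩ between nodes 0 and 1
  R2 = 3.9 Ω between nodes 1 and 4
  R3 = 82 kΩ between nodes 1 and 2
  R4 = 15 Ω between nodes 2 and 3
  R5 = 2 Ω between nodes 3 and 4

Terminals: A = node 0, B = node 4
Reduce the network between node 0 (A) and node 4 (B) by series/parallel combination:
  Rs1 = R3 + R4 (series, joined only at node 2) = 82000 + 15 = 82020 Ω
  Rs2 = R5 + Rs1 (series, joined only at node 3) = 2 + 82020 = 82020 Ω
  Rp1 = R2 ‖ Rs2 (parallel, both between nodes 1 and 4) = 1/(1/3.9 + 1/82020) = 3.9 Ω
  Rs3 = R1 + Rp1 (series, joined only at node 1) = 27000 + 3.9 = 27000 Ω
R_eq = 27 kΩ

Final answer: 27 kΩ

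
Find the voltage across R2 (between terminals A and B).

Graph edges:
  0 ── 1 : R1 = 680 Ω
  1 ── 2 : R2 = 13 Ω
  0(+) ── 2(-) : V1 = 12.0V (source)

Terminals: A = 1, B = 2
R1 and R2 are in series across V1 (node 0 → node 1 → node 2), and the output A–B is taken across R2, so this is a voltage divider.
Series current: I = V1/(R1 + R2) = 12/(680 + 13) = 12/693 = 0.01732 A
V_R2 = I × R2 = V1 × R2/(R1 + R2) = 12 × 13/693 = 0.2251 V

Final answer: 0.2251 V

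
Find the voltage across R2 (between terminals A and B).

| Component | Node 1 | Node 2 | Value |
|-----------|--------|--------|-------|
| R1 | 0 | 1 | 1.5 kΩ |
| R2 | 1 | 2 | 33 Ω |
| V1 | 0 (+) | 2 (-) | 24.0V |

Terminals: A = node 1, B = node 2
R1 and R2 are in series across V1 (node 0 → node 1 → node 2), and the output A–B is taken across R2, so this is a voltage divider.
Series current: I = V1/(R1 + R2) = 24/(1500 + 33) = 24/1533 = 0.01566 A
V_R2 = I × R2 = V1 × R2/(R1 + R2) = 24 × 33/1533 = 0.5166 V

Final answer: 0.5166 V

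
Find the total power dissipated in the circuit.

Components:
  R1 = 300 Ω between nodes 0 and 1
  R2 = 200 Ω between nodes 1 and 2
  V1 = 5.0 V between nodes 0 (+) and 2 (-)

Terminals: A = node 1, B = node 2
Nodal analysis, taking node 2 as the 0 V reference.
Source V1 fixes V_0 = 5 V.
KCL at each unknown node (sum of currents leaving = 0; resistances in Ω):
  Node 1: (V_1 - 5)/300 + (V_1 - 0)/200 = 0
Collecting terms: 0.008333 × V_1 = 0.01667  =>  V_1 = 2 V
Power in each resistor, P = (ΔV)²/R:
  P_R1 = (5 - 2)²/300 = 0.03 W
  P_R2 = (2 - 0)²/200 = 0.02 W
P_total = P_R1 + P_R2 = 0.05 W

Final answer: 0.05 W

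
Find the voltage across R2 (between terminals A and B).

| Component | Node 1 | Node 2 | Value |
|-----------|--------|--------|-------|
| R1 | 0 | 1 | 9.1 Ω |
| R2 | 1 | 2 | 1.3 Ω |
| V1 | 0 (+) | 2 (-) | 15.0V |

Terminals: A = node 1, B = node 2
R1 and R2 are in series across V1 (node 0 → node 1 → node 2), and the output A–B is taken across R2, so this is a voltage divider.
Series current: I = V1/(R1 + R2) = 15/(9.1 + 1.3) = 15/10.4 = 1.442 A
V_R2 = I × R2 = V1 × R2/(R1 + R2) = 15 × 1.3/10.4 = 1.875 V

Final answer: 1.875 V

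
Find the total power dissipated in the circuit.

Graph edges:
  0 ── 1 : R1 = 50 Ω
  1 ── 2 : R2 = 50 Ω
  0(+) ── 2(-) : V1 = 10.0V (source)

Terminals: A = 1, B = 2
Nodal analysis, taking node 2 as the 0 V reference.
Source V1 fixes V_0 = 10 V.
KCL at each unknown node (sum of currents leaving = 0; resistances in Ω):
  Node 1: (V_1 - 10)/50 + (V_1 - 0)/50 = 0
Collecting terms: 0.04 × V_1 = 0.2  =>  V_1 = 5 V
Power in each resistor, P = (ΔV)²/R:
  P_R1 = (10 - 5)²/50 = 0.5 W
  P_R2 = (5 - 0)²/50 = 0.5 W
P_total = P_R1 + P_R2 = 1 W

Final answer: 1 W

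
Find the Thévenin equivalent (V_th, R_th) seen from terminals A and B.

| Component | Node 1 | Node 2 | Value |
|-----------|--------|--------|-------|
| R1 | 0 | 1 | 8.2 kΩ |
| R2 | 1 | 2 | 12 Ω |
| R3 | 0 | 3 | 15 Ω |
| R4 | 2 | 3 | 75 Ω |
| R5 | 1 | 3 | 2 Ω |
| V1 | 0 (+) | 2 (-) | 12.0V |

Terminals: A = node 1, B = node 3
Step 1 — V_th is the open-circuit voltage V_A - V_B (nothing connected across the terminals).
Nodal analysis, taking node 2 as the 0 V reference.
Source V1 fixes V_0 = 12 V.
KCL at each unknown node (sum of currents leaving = 0; resistances in Ω):
  Node 1: (V_1 - 12)/8200 + (V_1 - 0)/12 + (V_1 - V_3)/2 = 0
  Node 3: (V_3 - 12)/15 + (V_3 - 0)/75 + (V_3 - V_1)/2 = 0
Collecting terms (coefficients in siemens):
  0.5835·V_1 - 0.5·V_3 = 0.001463
  0.58·V_3 - 0.5·V_1 = 0.8
Determinant D = (0.5835)(0.58) - (-0.5)(-0.5) = 0.0884
V_1 = [(0.001463)(0.58) - (-0.5)(0.8)]/D = 4.534 V
V_3 = [(0.5835)(0.8) - (0.001463)(-0.5)]/D = 5.288 V
V_th = V_1 - V_3 = 4.534 - 5.288 = -0.7539 V
Step 2 — R_th: zero the source — replace V1 by a short circuit (node 2 merges into node 0) — and find the resistance seen between A (node 1) and B (node 3).
Reduce the network between node 1 (A) and node 3 (B) by series/parallel combination:
  Rp1 = R1 ‖ R2 (parallel, both between nodes 0 and 1) = 1/(1/8200 + 1/12) = 11.98 Ω
  Rp2 = R3 ‖ R4 (parallel, both between nodes 0 and 3) = 1/(1/15 + 1/75) = 12.5 Ω
  Rs1 = Rp1 + Rp2 (series, joined only at node 0) = 11.98 + 12.5 = 24.48 Ω
  Rp3 = R5 ‖ Rs1 (parallel, both between nodes 1 and 3) = 1/(1/2 + 1/24.48) = 1.849 Ω
R_th = 1.849 Ω

Final answer: V_th = -0.7539 V, R_th = 1.849 Ω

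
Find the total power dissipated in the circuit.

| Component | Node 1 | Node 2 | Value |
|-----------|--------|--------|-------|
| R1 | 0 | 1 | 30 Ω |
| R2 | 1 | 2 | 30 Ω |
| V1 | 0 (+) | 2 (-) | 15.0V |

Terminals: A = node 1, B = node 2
Nodal analysis, taking node 2 as the 0 V reference.
Source V1 fixes V_0 = 15 V.
KCL at each unknown node (sum of currents leaving = 0; resistances in Ω):
  Node 1: (V_1 - 15)/30 + (V_1 - 0)/30 = 0
Collecting terms: 0.06667 × V_1 = 0.5  =>  V_1 = 7.5 V
Power in each resistor, P = (ΔV)²/R:
  P_R1 = (15 - 7.5)²/30 = 1.875 W
  P_R2 = (7.5 - 0)²/30 = 1.875 W
P_total = P_R1 + P_R2 = 3.75 W

Final answer: 3.75 W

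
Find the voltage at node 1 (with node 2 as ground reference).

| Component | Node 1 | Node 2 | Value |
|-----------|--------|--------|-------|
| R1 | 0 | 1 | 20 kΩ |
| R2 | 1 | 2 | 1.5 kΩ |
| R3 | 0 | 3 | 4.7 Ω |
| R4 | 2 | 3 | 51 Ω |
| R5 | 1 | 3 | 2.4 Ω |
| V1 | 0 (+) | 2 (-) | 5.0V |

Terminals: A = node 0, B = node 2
Nodal analysis, taking node 2 as the 0 V reference.
Source V1 fixes V_0 = 5 V.
KCL at each unknown node (sum of currents leaving = 0; resistances in Ω):
  Node 1: (V_1 - 5)/20000 + (V_1 - 0)/1500 + (V_1 - V_3)/2.4 = 0
  Node 3: (V_3 - 5)/4.7 + (V_3 - 0)/51 + (V_3 - V_1)/2.4 = 0
Collecting terms (coefficients in siemens):
  0.4174·V_1 - 0.4167·V_3 = 0.00025
  0.649·V_3 - 0.4167·V_1 = 1.064
Determinant D = (0.4174)(0.649) - (-0.4167)(-0.4167) = 0.09729
V_1 = [(0.00025)(0.649) - (-0.4167)(1.064)]/D = 4.558 V
V_3 = [(0.4174)(1.064) - (0.00025)(-0.4167)]/D = 4.565 V
The requested potential is V_1 = 4.558 V.

Final answer: V_1 = 4.558 V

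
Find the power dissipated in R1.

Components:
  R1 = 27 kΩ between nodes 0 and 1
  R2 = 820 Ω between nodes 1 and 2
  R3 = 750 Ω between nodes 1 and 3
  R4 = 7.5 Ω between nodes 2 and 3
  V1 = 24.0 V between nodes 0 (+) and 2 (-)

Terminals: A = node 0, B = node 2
Nodal analysis, taking node 2 as the 0 V reference.
Source V1 fixes V_0 = 24 V.
KCL at each unknown node (sum of currents leaving = 0; resistances in Ω):
  Node 1: (V_1 - 24)/27000 + (V_1 - 0)/820 + (V_1 - V_3)/750 = 0
  Node 3: (V_3 - V_1)/750 + (V_3 - 0)/7.5 = 0
Collecting terms (coefficients in siemens):
  0.00259·V_1 - 0.001333·V_3 = 0.0008889
  0.1347·V_3 - 0.001333·V_1 = 0
Determinant D = (0.00259)(0.1347) - (-0.001333)(-0.001333) = 0.000347
V_1 = [(0.0008889)(0.1347) - (-0.001333)(0)]/D = 0.345 V
V_3 = [(0.00259)(0) - (0.0008889)(-0.001333)]/D = 0.003416 V
I_R1 = (V_0 - V_1)/R1 = (24 - 0.345)/27000 = 0.0008761 A
P_R1 = I_R1² × R1 = (0.0008761)² × 27000 = 0.02072 W

Final answer: 0.02072 W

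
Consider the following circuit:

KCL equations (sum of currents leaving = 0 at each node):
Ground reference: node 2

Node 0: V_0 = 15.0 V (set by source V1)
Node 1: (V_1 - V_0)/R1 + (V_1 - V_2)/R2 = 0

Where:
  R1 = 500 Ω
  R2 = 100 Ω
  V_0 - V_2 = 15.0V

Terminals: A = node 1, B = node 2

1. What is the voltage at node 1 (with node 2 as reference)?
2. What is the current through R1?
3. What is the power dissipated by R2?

Nodal analysis, taking node 2 as the 0 V reference.
Source V1 fixes V_0 = 15 V.
KCL at each unknown node (sum of currents leaving = 0; resistances in Ω):
  Node 1: (V_1 - 15)/500 + (V_1 - 0)/100 = 0
Collecting terms: 0.012 × V_1 = 0.03  =>  V_1 = 2.5 V
Part 1:
  Read off the nodal solution: V_1 = 2.5 V
Part 2:
  I_R1 = (V_0 - V_1)/R1 = (15 - 2.5)/500 = 0.025 A
  Magnitude: I_R1 = 0.025 A
Part 3:
  I_R2 = (V_1 - V_2)/R2 = (2.5 - 0)/100 = 0.025 A
  P_R2 = I_R2² × R2 = (0.025)² × 100 = 0.0625 W

Final answers:
1. V_1 = 2.5 V
2. I_R1 = 0.025 A
3. P_R2 = 0.0625 W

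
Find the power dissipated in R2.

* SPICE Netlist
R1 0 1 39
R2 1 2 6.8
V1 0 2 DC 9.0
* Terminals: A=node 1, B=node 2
Nodal analysis, taking node 2 as the 0 V reference.
Source V1 fixes V_0 = 9 V.
KCL at each unknown node (sum of currents leaving = 0; resistances in Ω):
  Node 1: (V_1 - 9)/39 + (V_1 - 0)/6.8 = 0
Collecting terms: 0.1727 × V_1 = 0.2308  =>  V_1 = 1.336 V
I_R2 = (V_1 - V_2)/R2 = (1.336 - 0)/6.8 = 0.1965 A
P_R2 = I_R2² × R2 = (0.1965)² × 6.8 = 0.2626 W

Final answer: 0.2626 W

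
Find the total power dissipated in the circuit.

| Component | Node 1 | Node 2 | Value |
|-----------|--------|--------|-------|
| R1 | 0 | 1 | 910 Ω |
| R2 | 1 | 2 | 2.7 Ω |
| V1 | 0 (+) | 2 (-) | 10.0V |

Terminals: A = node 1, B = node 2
Nodal analysis, taking node 2 as the 0 V reference.
Source V1 fixes V_0 = 10 V.
KCL at each unknown node (sum of currents leaving = 0; resistances in Ω):
  Node 1: (V_1 - 10)/910 + (V_1 - 0)/2.7 = 0
Collecting terms: 0.3715 × V_1 = 0.01099  =>  V_1 = 0.02958 V
Power in each resistor, P = (ΔV)²/R:
  P_R1 = (10 - 0.02958)²/910 = 0.1092 W
  P_R2 = (0.02958 - 0)²/2.7 = 0.0003241 W
P_total = P_R1 + P_R2 = 0.1096 W

Final answer: 0.1096 W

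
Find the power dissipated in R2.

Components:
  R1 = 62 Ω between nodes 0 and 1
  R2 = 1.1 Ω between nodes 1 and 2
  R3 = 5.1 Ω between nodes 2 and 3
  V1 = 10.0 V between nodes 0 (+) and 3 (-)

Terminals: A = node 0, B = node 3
Nodal analysis, taking node 3 as the 0 V reference.
Source V1 fixes V_0 = 10 V.
KCL at each unknown node (sum of currents leaving = 0; resistances in Ω):
  Node 1: (V_1 - 10)/62 + (V_1 - V_2)/1.1 = 0
  Node 2: (V_2 - V_1)/1.1 + (V_2 - 0)/5.1 = 0
Collecting terms (coefficients in siemens):
  0.9252·V_1 - 0.9091·V_2 = 0.1613
  1.105·V_2 - 0.9091·V_1 = 0
Determinant D = (0.9252)(1.105) - (-0.9091)(-0.9091) = 0.1961
V_1 = [(0.1613)(1.105) - (-0.9091)(0)]/D = 0.9091 V
V_2 = [(0.9252)(0) - (0.1613)(-0.9091)]/D = 0.7478 V
I_R2 = (V_1 - V_2)/R2 = (0.9091 - 0.7478)/1.1 = 0.1466 A
P_R2 = I_R2² × R2 = (0.1466)² × 1.1 = 0.02365 W

Final answer: 0.02365 W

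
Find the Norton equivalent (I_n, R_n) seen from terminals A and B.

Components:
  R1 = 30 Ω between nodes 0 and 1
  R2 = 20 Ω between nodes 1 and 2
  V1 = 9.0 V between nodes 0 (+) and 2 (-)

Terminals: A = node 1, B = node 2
Find the Thévenin equivalent first; then I_n = V_th/R_th and R_n = R_th.
Step 1 — V_th is the open-circuit voltage V_A - V_B (nothing connected across the terminals).
Nodal analysis, taking node 2 as the 0 V reference.
Source V1 fixes V_0 = 9 V.
KCL at each unknown node (sum of currents leaving = 0; resistances in Ω):
  Node 1: (V_1 - 9)/30 + (V_1 - 0)/20 = 0
Collecting terms: 0.08333 × V_1 = 0.3  =>  V_1 = 3.6 V
V_th = V_1 - V_2 = 3.6 - 0 = 3.6 V
Step 2 — R_th: zero the source — replace V1 by a short circuit (node 2 merges into node 0) — and find the resistance seen between A (node 1) and B (node 0).
Reduce the network between node 1 (A) and node 0 (B) by series/parallel combination:
  Rp1 = R1 ‖ R2 (parallel, both between nodes 0 and 1) = 1/(1/30 + 1/20) = 12 Ω
R_th = 12 Ω
I_n = V_th/R_th = 3.6/12 = 0.3 A, and R_n = R_th = 12 Ω

Final answer: I_n = 0.3 A, R_n = 12 Ω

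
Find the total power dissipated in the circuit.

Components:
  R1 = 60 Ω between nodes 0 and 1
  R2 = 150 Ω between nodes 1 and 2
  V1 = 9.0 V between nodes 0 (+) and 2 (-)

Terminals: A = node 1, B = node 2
Nodal analysis, taking node 2 as the 0 V reference.
Source V1 fixes V_0 = 9 V.
KCL at each unknown node (sum of currents leaving = 0; resistances in Ω):
  Node 1: (V_1 - 9)/60 + (V_1 - 0)/150 = 0
Collecting terms: 0.02333 × V_1 = 0.15  =>  V_1 = 6.429 V
Power in each resistor, P = (ΔV)²/R:
  P_R1 = (9 - 6.429)²/60 = 0.1102 W
  P_R2 = (6.429 - 0)²/150 = 0.2755 W
P_total = P_R1 + P_R2 = 0.3857 W

Final answer: 0.3857 W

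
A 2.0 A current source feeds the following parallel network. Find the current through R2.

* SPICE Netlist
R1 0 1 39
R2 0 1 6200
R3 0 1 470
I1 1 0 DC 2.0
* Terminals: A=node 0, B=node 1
All resistors sit directly between nodes 0 and 1, so they are in parallel and share one voltage V; the full source current 2 A splits among them.
1/R_par = 1/39 + 1/6200 + 1/470 = 0.02793 S  =>  R_par = 35.8 Ω
V = I × R_par = 2 × 35.8 = 71.61 V
I_R2 = V/R2 = 71.61/6200 = 0.01155 A

Final answer: 0.01155 A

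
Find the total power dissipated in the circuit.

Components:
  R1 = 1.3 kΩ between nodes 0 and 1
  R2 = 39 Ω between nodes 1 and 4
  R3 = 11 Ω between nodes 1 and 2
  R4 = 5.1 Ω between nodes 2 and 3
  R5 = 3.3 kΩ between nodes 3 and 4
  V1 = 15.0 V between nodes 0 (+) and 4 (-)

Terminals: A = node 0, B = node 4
Nodal analysis, taking node 4 as the 0 V reference.
Source V1 fixes V_0 = 15 V.
KCL at each unknown node (sum of currents leaving = 0; resistances in Ω):
  Node 1: (V_1 - 15)/1300 + (V_1 - 0)/39 + (V_1 - V_2)/11 = 0
  Node 2: (V_2 - V_1)/11 + (V_2 - V_3)/5.1 = 0
  Node 3: (V_3 - V_2)/5.1 + (V_3 - 0)/3300 = 0
Collecting terms (coefficients in siemens):
  0.1173·V_1 - 0.09091·V_2 = 0.01154
  0.287·V_2 - 0.09091·V_1 - 0.1961·V_3 = 0
  0.1964·V_3 - 0.1961·V_2 = 0
Solving these 3 simultaneous equations (Gaussian elimination) gives:
  V_1 = 0.432 V, V_2 = 0.4305 V, V_3 = 0.4299 V
Power in each resistor, P = (ΔV)²/R:
  P_R1 = (15 - 0.432)²/1300 = 0.1633 W
  P_R2 = (0.432 - 0)²/39 = 0.004784 W
  P_R3 = (0.432 - 0.4305)²/11 = 0.0000001866 W
  P_R4 = (0.4305 - 0.4299)²/5.1 = 0.00000008654 W
  P_R5 = (0.4299 - 0)²/3300 = 0.00005599 W
P_total = P_R1 + P_R2 + P_R3 + P_R4 + P_R5 = 0.1681 W

Final answer: 0.1681 W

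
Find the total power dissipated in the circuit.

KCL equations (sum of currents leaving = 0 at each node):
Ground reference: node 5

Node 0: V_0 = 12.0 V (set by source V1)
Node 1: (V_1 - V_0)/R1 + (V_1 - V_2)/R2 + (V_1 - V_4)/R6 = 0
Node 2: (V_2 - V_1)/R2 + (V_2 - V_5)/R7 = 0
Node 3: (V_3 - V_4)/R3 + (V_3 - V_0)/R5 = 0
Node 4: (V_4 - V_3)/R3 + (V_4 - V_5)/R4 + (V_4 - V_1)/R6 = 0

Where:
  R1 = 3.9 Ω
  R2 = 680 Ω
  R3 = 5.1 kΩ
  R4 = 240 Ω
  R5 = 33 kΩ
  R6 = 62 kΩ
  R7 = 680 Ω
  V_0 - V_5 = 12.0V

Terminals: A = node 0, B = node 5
Nodal analysis, taking node 5 as the 0 V reference.
Source V1 fixes V_0 = 12 V.
KCL at each unknown node (sum of currents leaving = 0; resistances in Ω):
  Node 1: (V_1 - 12)/3.9 + (V_1 - V_2)/680 + (V_1 - V_4)/62000 = 0
  Node 2: (V_2 - V_1)/680 + (V_2 - 0)/680 = 0
  Node 3: (V_3 - V_4)/5100 + (V_3 - 12)/33000 = 0
  Node 4: (V_4 - V_3)/5100 + (V_4 - 0)/240 + (V_4 - V_1)/62000 = 0
Collecting terms (coefficients in siemens):
  0.2579·V_1 - 0.001471·V_2 - 0.00001613·V_4 = 3.077
  0.002941·V_2 - 0.001471·V_1 = 0
  0.0002264·V_3 - 0.0001961·V_4 = 0.0003636
  0.004379·V_4 - 0.00001613·V_1 - 0.0001961·V_3 = 0
Solving these 4 simultaneous equations (Gaussian elimination) gives:
  V_1 = 11.96 V, V_2 = 5.982 V, V_3 = 1.711 V, V_4 = 0.1207 V
Power in each resistor, P = (ΔV)²/R:
  P_R1 = (12 - 11.96)²/3.9 = 0.0003151 W
  P_R2 = (11.96 - 5.982)²/680 = 0.05263 W
  P_R3 = (1.711 - 0.1207)²/5100 = 0.0004958 W
  P_R4 = (0.1207 - 0)²/240 = 0.00006068 W
  P_R5 = (12 - 1.711)²/33000 = 0.003208 W
  P_R6 = (11.96 - 0.1207)²/62000 = 0.002263 W
  P_R7 = (5.982 - 0)²/680 = 0.05263 W
P_total = P_R1 + P_R2 + P_R3 + P_R4 + P_R5 + P_R6 + P_R7 = 0.1116 W

Final answer: 0.1116 W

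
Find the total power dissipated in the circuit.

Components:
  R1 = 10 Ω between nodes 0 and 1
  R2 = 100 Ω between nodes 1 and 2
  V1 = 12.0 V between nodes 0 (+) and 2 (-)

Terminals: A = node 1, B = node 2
Nodal analysis, taking node 2 as the 0 V reference.
Source V1 fixes V_0 = 12 V.
KCL at each unknown node (sum of currents leaving = 0; resistances in Ω):
  Node 1: (V_1 - 12)/10 + (V_1 - 0)/100 = 0
Collecting terms: 0.11 × V_1 = 1.2  =>  V_1 = 10.91 V
Power in each resistor, P = (ΔV)²/R:
  P_R1 = (12 - 10.91)²/10 = 0.119 W
  P_R2 = (10.91 - 0)²/100 = 1.19 W
P_total = P_R1 + P_R2 = 1.309 W

Final answer: 1.309 W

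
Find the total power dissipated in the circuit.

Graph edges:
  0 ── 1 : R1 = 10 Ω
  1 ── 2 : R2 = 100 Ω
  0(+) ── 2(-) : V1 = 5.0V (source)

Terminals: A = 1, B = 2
Nodal analysis, taking node 2 as the 0 V reference.
Source V1 fixes V_0 = 5 V.
KCL at each unknown node (sum of currents leaving = 0; resistances in Ω):
  Node 1: (V_1 - 5)/10 + (V_1 - 0)/100 = 0
Collecting terms: 0.11 × V_1 = 0.5  =>  V_1 = 4.545 V
Power in each resistor, P = (ΔV)²/R:
  P_R1 = (5 - 4.545)²/10 = 0.02066 W
  P_R2 = (4.545 - 0)²/100 = 0.2066 W
P_total = P_R1 + P_R2 = 0.2273 W

Final answer: 0.2273 W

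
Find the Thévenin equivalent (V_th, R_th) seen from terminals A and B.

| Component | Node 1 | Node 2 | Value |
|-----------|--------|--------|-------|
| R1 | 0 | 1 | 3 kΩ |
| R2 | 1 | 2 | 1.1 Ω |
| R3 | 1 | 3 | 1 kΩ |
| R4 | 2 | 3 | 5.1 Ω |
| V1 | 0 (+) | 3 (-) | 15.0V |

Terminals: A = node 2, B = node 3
Step 1 — V_th is the open-circuit voltage V_A - V_B (nothing connected across the terminals).
Nodal analysis, taking node 3 as the 0 V reference.
Source V1 fixes V_0 = 15 V.
KCL at each unknown node (sum of currents leaving = 0; resistances in Ω):
  Node 1: (V_1 - 15)/3000 + (V_1 - V_2)/1.1 + (V_1 - 0)/1000 = 0
  Node 2: (V_2 - V_1)/1.1 + (V_2 - 0)/5.1 = 0
Collecting terms (coefficients in siemens):
  0.9104·V_1 - 0.9091·V_2 = 0.005
  1.105·V_2 - 0.9091·V_1 = 0
Determinant D = (0.9104)(1.105) - (-0.9091)(-0.9091) = 0.1797
V_1 = [(0.005)(1.105) - (-0.9091)(0)]/D = 0.03075 V
V_2 = [(0.9104)(0) - (0.005)(-0.9091)]/D = 0.02529 V
V_th = V_2 - V_3 = 0.02529 - 0 = 0.02529 V
Step 2 — R_th: zero the source — replace V1 by a short circuit (node 3 merges into node 0) — and find the resistance seen between A (node 2) and B (node 0).
Reduce the network between node 2 (A) and node 0 (B) by series/parallel combination:
  Rp1 = R1 ‖ R3 (parallel, both between nodes 0 and 1) = 1/(1/3000 + 1/1000) = 750 Ω
  Rs1 = R2 + Rp1 (series, joined only at node 1) = 1.1 + 750 = 751.1 Ω
  Rp2 = R4 ‖ Rs1 (parallel, both between nodes 0 and 2) = 1/(1/5.1 + 1/751.1) = 5.066 Ω
R_th = 5.066 Ω

Final answer: V_th = 0.02529 V, R_th = 5.066 Ω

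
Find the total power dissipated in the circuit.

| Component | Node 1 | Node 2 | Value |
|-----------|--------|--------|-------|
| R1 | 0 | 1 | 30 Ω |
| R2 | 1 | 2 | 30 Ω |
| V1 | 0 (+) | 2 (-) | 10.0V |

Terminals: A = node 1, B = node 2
Nodal analysis, taking node 2 as the 0 V reference.
Source V1 fixes V_0 = 10 V.
KCL at each unknown node (sum of currents leaving = 0; resistances in Ω):
  Node 1: (V_1 - 10)/30 + (V_1 - 0)/30 = 0
Collecting terms: 0.06667 × V_1 = 0.3333  =>  V_1 = 5 V
Power in each resistor, P = (ΔV)²/R:
  P_R1 = (10 - 5)²/30 = 0.8333 W
  P_R2 = (5 - 0)²/30 = 0.8333 W
P_total = P_R1 + P_R2 = 1.667 W

Final answer: 1.667 W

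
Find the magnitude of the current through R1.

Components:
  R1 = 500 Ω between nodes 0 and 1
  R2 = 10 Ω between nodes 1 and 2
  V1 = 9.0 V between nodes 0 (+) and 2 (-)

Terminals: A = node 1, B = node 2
Nodal analysis, taking node 2 as the 0 V reference.
Source V1 fixes V_0 = 9 V.
KCL at each unknown node (sum of currents leaving = 0; resistances in Ω):
  Node 1: (V_1 - 9)/500 + (V_1 - 0)/10 = 0
Collecting terms: 0.102 × V_1 = 0.018  =>  V_1 = 0.1765 V
I_R1 = (V_0 - V_1)/R1 = (9 - 0.1765)/500 = 0.01765 A
|I_R1| = 0.01765 A

Final answer: |I_R1| = 0.01765 A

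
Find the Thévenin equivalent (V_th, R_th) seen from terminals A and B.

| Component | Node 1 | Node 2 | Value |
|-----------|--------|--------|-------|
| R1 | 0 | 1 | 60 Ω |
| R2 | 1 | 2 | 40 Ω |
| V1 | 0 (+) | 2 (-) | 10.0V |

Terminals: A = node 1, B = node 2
Step 1 — V_th is the open-circuit voltage V_A - V_B (nothing connected across the terminals).
Nodal analysis, taking node 2 as the 0 V reference.
Source V1 fixes V_0 = 10 V.
KCL at each unknown node (sum of currents leaving = 0; resistances in Ω):
  Node 1: (V_1 - 10)/60 + (V_1 - 0)/40 = 0
Collecting terms: 0.04167 × V_1 = 0.1667  =>  V_1 = 4 V
V_th = V_1 - V_2 = 4 - 0 = 4 V
Step 2 — R_th: zero the source — replace V1 by a short circuit (node 2 merges into node 0) — and find the resistance seen between A (node 1) and B (node 0).
Reduce the network between node 1 (A) and node 0 (B) by series/parallel combination:
  Rp1 = R1 ‖ R2 (parallel, both between nodes 0 and 1) = 1/(1/60 + 1/40) = 24 Ω
R_th = 24 Ω

Final answer: V_th = 4 V, R_th = 24 Ω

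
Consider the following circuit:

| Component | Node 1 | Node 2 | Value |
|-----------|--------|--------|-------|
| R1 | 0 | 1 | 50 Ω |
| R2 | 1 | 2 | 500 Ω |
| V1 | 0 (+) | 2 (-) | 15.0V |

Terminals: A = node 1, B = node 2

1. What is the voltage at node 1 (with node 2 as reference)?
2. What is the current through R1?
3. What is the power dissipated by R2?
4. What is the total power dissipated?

Nodal analysis, taking node 2 as the 0 V reference.
Source V1 fixes V_0 = 15 V.
KCL at each unknown node (sum of currents leaving = 0; resistances in Ω):
  Node 1: (V_1 - 15)/50 + (V_1 - 0)/500 = 0
Collecting terms: 0.022 × V_1 = 0.3  =>  V_1 = 13.64 V
Part 1:
  Read off the nodal solution: V_1 = 13.64 V
Part 2:
  I_R1 = (V_0 - V_1)/R1 = (15 - 13.64)/50 = 0.02727 A
  Magnitude: I_R1 = 0.02727 A
Part 3:
  I_R2 = (V_1 - V_2)/R2 = (13.64 - 0)/500 = 0.02727 A
  P_R2 = I_R2² × R2 = (0.02727)² × 500 = 0.3719 W
Part 4:
  Power in each resistor, P = (ΔV)²/R:
    P_R1 = (15 - 13.64)²/50 = 0.03719 W
    P_R2 = (13.64 - 0)²/500 = 0.3719 W
  P_total = P_R1 + P_R2 = 0.4091 W

Final answers:
1. V_1 = 13.64 V
2. I_R1 = 0.02727 A
3. P_R2 = 0.3719 W
4. P_total = 0.4091 W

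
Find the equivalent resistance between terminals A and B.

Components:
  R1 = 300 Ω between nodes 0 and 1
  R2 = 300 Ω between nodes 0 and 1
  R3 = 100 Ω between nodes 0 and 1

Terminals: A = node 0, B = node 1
Reduce the network between node 0 (A) and node 1 (B) by series/parallel combination:
  Rp1 = R1 ‖ R2 ‖ R3 (parallel, all between nodes 0 and 1) = 1/(1/300 + 1/300 + 1/100) = 60 Ω
R_eq = 60 Ω

Final answer: 60 Ω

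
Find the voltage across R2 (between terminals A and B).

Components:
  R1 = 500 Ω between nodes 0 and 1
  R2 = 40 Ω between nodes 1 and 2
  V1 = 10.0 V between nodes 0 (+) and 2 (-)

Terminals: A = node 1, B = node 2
R1 and R2 are in series across V1 (node 0 → node 1 → node 2), and the output A–B is taken across R2, so this is a voltage divider.
Series current: I = V1/(R1 + R2) = 10/(500 + 40) = 10/540 = 0.01852 A
V_R2 = I × R2 = V1 × R2/(R1 + R2) = 10 × 40/540 = 0.7407 V

Final answer: 0.7407 V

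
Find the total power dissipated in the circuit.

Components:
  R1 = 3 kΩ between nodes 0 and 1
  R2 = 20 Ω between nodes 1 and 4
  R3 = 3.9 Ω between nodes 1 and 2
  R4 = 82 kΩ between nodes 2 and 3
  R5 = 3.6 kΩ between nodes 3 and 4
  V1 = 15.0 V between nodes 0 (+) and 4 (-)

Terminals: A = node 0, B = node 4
Nodal analysis, taking node 4 as the 0 V reference.
Source V1 fixes V_0 = 15 V.
KCL at each unknown node (sum of currents leaving = 0; resistances in Ω):
  Node 1: (V_1 - 15)/3000 + (V_1 - 0)/20 + (V_1 - V_2)/3.9 = 0
  Node 2: (V_2 - V_1)/3.9 + (V_2 - V_3)/82000 = 0
  Node 3: (V_3 - V_2)/82000 + (V_3 - 0)/3600 = 0
Collecting terms (coefficients in siemens):
  0.3067·V_1 - 0.2564·V_2 = 0.005
  0.2564·V_2 - 0.2564·V_1 - 0.0000122·V_3 = 0
  0.00029·V_3 - 0.0000122·V_2 = 0
Solving these 3 simultaneous equations (Gaussian elimination) gives:
  V_1 = 0.09931 V, V_2 = 0.09931 V, V_3 = 0.004177 V
Power in each resistor, P = (ΔV)²/R:
  P_R1 = (15 - 0.09931)²/3000 = 0.07401 W
  P_R2 = (0.09931 - 0)²/20 = 0.0004932 W
  P_R3 = (0.09931 - 0.09931)²/3.9 = 0.000000000005249 W
  P_R4 = (0.09931 - 0.004177)²/82000 = 0.0000001104 W
  P_R5 = (0.004177 - 0)²/3600 = 0.000000004846 W
P_total = P_R1 + P_R2 + P_R3 + P_R4 + P_R5 = 0.0745 W

Final answer: 0.0745 W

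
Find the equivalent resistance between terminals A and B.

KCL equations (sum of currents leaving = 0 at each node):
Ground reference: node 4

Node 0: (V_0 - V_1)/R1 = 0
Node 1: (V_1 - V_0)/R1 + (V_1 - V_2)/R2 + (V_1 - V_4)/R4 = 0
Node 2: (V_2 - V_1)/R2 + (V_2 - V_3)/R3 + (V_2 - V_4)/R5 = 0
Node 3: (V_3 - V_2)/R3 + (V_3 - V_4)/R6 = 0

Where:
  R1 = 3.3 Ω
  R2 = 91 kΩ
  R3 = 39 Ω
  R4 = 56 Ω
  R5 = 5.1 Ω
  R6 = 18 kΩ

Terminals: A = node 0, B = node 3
The network is not a plain series/parallel combination. Inject a 1 A test current into terminal A (node 0) and return it from terminal B (node 3); then R_eq = V_A / (1 A).
Nodal analysis, taking node 3 as the 0 V reference.
Current source I_test pushes 1 A into node 0 and draws it out of node 3.
KCL at each unknown node (sum of currents leaving = 0; resistances in Ω):
  Node 0: (V_0 - V_1)/3.3 - 1 = 0
  Node 1: (V_1 - V_0)/3.3 + (V_1 - V_2)/91000 + (V_1 - V_4)/56 = 0
  Node 2: (V_2 - V_1)/91000 + (V_2 - 0)/39 + (V_2 - V_4)/5.1 = 0
  Node 4: (V_4 - V_1)/56 + (V_4 - V_2)/5.1 + (V_4 - 0)/18000 = 0
Collecting terms (coefficients in siemens):
  0.303·V_0 - 0.303·V_1 = 1
  0.3209·V_1 - 0.303·V_0 - 0.00001099·V_2 - 0.01786·V_4 = 0
  0.2217·V_2 - 0.00001099·V_1 - 0.1961·V_4 = 0
  0.214·V_4 - 0.01786·V_1 - 0.1961·V_2 = 0
Solving these 4 simultaneous equations (Gaussian elimination) gives:
  V_0 = 103.3 V, V_1 = 99.95 V, V_2 = 38.9 V, V_4 = 43.99 V
R_eq = V_0 / 1 A = 103.3 Ω

Final answer: 103.3 Ω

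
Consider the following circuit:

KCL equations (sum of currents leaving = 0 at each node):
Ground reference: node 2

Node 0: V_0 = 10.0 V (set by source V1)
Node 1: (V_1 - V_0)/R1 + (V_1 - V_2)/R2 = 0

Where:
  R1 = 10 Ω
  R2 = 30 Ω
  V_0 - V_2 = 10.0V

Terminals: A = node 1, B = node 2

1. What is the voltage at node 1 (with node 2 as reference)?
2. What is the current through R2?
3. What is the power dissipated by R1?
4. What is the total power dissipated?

Nodal analysis, taking node 2 as the 0 V reference.
Source V1 fixes V_0 = 10 V.
KCL at each unknown node (sum of currents leaving = 0; resistances in Ω):
  Node 1: (V_1 - 10)/10 + (V_1 - 0)/30 = 0
Collecting terms: 0.1333 × V_1 = 1  =>  V_1 = 7.5 V
Part 1:
  Read off the nodal solution: V_1 = 7.5 V
Part 2:
  I_R2 = (V_1 - V_2)/R2 = (7.5 - 0)/30 = 0.25 A
  Magnitude: I_R2 = 0.25 A
Part 3:
  I_R1 = (V_0 - V_1)/R1 = (10 - 7.5)/10 = 0.25 A
  P_R1 = I_R1² × R1 = (0.25)² × 10 = 0.625 W
Part 4:
  Power in each resistor, P = (ΔV)²/R:
    P_R1 = (10 - 7.5)²/10 = 0.625 W
    P_R2 = (7.5 - 0)²/30 = 1.875 W
  P_total = P_R1 + P_R2 = 2.5 W

Final answers:
1. V_1 = 7.5 V
2. I_R2 = 0.25 A
3. P_R1 = 0.625 W
4. P_total = 2.5 W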